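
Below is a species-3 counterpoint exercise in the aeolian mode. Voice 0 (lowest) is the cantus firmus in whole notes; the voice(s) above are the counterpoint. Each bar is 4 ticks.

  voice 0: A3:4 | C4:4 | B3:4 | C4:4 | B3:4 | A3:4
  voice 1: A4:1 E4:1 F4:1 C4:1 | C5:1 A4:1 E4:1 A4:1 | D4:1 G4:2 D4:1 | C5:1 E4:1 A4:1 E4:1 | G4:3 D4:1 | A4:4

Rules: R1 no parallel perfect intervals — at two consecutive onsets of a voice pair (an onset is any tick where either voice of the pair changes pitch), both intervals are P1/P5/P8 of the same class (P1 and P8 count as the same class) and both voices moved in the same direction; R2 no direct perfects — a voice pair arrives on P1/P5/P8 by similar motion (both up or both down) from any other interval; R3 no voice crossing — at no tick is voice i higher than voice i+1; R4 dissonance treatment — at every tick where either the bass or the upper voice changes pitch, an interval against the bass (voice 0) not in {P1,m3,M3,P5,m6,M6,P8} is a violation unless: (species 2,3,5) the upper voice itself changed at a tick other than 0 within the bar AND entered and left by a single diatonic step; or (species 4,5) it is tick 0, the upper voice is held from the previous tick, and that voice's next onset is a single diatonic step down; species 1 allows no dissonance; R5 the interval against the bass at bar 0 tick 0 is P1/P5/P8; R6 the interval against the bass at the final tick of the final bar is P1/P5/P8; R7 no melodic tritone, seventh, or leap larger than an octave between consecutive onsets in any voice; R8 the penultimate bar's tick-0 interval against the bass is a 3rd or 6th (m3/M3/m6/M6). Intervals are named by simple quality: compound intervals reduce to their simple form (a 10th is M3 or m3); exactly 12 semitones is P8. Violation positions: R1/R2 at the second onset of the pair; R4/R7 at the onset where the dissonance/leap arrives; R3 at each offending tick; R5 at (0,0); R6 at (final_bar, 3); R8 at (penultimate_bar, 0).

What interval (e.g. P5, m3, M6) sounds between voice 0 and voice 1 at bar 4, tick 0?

m6

voice 0=B3 voice 1=G4 -> m6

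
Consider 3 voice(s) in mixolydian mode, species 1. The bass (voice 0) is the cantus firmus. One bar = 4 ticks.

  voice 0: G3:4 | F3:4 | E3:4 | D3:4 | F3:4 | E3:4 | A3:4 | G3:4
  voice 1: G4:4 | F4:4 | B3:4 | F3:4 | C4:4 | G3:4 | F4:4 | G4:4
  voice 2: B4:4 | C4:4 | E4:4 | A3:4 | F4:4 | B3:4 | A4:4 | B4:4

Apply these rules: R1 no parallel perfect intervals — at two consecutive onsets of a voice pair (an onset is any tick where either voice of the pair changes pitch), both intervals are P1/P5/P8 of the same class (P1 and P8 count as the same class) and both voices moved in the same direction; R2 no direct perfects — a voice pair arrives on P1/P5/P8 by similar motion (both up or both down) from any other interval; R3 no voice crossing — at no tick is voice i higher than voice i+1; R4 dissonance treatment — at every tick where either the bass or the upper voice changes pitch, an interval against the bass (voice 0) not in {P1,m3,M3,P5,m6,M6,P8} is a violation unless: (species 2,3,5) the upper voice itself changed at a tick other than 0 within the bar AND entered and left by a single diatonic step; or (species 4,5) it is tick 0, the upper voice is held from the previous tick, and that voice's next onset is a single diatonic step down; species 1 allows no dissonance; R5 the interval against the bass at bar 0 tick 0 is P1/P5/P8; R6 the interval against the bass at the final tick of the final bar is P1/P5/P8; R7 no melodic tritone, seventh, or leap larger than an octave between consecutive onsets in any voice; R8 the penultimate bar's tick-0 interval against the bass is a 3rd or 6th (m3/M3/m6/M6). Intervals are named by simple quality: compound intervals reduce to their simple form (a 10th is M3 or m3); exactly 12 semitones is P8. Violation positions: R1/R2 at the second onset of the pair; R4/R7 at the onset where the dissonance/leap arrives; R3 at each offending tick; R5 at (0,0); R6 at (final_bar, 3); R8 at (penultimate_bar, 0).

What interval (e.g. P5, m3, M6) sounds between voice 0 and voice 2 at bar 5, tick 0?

P5

voice 0=E3 voice 2=B3 -> P5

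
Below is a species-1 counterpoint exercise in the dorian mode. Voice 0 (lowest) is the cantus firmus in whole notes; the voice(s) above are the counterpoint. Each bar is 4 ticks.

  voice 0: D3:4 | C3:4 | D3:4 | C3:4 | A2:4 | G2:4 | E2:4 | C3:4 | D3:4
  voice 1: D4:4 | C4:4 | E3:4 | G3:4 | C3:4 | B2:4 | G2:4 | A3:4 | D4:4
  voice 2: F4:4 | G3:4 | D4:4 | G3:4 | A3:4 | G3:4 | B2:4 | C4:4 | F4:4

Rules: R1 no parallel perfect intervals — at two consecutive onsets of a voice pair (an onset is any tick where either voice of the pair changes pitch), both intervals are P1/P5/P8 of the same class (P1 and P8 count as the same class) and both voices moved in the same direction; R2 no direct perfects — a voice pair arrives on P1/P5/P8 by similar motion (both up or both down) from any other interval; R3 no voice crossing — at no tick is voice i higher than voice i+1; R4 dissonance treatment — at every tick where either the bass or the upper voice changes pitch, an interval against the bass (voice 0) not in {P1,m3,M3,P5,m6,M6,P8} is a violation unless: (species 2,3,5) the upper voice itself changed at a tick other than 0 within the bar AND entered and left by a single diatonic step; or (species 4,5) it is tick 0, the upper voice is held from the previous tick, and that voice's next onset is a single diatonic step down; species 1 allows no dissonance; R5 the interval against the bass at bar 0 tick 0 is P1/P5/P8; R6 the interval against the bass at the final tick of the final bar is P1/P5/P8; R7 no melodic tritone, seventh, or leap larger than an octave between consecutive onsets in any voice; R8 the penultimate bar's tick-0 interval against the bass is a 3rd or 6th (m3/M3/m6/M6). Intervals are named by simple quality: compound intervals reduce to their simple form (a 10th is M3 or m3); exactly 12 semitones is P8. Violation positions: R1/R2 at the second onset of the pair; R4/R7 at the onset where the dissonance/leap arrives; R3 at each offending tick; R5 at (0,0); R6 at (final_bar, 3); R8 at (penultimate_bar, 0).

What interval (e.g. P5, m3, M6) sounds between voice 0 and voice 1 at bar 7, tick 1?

voice 0=C3 voice 1=A3 -> M6

M6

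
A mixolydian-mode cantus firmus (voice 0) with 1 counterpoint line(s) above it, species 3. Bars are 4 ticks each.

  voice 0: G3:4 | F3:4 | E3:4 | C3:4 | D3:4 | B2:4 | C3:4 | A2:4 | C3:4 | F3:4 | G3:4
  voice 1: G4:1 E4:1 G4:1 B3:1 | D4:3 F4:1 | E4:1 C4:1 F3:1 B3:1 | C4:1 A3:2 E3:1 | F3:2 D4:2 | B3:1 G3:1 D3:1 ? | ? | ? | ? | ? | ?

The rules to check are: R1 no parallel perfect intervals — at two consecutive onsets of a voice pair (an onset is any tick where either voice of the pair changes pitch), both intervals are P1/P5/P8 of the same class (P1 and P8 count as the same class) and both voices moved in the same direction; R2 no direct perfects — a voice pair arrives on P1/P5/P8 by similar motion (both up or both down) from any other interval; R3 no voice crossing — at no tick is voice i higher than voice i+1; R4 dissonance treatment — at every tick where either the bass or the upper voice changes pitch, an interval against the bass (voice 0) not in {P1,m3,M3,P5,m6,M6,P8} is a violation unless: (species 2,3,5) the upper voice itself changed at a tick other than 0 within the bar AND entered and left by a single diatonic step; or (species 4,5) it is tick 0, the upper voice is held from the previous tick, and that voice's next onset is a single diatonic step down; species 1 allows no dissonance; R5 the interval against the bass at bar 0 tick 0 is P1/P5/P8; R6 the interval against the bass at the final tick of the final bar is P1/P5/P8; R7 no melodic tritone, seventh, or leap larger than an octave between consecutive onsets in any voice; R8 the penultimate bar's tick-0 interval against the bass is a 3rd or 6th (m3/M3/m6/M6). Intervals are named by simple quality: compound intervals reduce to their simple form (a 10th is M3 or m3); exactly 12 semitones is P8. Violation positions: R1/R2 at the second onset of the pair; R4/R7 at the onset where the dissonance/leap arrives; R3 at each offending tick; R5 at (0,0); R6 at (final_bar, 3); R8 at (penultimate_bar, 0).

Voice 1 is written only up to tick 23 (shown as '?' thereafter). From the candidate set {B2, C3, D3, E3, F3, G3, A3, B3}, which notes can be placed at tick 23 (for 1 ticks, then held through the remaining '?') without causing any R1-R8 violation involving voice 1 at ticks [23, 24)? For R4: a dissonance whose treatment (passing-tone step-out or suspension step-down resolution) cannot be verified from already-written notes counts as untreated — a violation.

{B2, B3, D3, G3}

B2: legal
C3: violates R4
D3: legal
E3: violates R4
F3: violates R4
G3: legal
A3: violates R4
B3: legal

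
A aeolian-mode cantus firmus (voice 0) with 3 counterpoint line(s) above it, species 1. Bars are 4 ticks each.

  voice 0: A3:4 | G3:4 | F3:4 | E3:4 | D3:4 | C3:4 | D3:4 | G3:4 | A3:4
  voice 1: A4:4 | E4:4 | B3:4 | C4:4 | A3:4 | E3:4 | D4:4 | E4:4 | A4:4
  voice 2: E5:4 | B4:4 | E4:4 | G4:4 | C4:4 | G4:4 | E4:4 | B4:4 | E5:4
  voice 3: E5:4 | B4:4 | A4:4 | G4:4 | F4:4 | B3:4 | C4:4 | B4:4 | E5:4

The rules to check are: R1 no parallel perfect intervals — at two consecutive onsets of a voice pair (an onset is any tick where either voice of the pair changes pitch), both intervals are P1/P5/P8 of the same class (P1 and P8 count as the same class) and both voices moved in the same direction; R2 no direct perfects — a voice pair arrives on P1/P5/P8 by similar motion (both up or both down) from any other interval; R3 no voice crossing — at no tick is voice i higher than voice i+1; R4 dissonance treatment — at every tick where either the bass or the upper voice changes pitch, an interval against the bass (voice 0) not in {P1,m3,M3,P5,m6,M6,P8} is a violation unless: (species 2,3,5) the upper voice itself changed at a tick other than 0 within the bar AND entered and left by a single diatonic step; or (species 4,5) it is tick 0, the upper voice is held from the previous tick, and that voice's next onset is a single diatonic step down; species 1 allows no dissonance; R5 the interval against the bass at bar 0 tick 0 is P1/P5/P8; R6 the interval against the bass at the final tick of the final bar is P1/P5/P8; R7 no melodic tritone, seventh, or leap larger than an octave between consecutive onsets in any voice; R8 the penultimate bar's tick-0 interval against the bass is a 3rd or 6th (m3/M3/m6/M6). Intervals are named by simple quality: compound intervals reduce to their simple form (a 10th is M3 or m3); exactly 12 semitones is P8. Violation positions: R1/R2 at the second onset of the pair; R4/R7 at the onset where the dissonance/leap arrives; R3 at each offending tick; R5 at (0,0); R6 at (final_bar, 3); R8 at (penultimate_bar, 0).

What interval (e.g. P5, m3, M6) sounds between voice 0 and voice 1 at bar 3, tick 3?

m6

voice 0=E3 voice 1=C4 -> m6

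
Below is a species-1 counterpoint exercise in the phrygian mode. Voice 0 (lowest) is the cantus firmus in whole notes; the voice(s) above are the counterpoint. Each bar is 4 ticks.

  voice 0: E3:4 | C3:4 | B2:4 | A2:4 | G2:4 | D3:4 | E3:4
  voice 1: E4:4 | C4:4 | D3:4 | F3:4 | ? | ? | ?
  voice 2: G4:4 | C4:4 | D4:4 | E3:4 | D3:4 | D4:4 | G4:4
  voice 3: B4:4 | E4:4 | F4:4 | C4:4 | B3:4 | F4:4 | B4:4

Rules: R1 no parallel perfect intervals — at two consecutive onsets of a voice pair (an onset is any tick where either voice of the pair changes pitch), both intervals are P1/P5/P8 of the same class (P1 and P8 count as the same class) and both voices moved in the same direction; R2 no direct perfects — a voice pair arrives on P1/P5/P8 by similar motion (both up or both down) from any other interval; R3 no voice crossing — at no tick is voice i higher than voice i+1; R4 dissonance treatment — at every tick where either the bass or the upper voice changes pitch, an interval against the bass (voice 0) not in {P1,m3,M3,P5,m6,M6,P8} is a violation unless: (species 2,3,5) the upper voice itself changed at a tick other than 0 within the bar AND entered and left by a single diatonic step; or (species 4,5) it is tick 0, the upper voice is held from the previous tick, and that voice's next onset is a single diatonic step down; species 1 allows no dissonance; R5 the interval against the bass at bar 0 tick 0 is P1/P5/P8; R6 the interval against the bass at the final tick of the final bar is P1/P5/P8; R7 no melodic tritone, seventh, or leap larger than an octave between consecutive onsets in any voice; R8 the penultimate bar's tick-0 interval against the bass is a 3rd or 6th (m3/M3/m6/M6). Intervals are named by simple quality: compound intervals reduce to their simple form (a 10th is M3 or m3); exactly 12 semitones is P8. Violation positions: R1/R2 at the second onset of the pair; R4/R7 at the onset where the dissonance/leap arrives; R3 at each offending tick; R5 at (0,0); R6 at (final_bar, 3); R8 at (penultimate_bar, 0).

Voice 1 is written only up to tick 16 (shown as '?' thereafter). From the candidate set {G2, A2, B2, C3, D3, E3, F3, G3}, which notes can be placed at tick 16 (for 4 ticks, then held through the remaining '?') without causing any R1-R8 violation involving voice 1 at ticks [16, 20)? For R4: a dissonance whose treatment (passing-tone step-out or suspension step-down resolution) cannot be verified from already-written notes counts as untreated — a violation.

{}

G2: violates R2,R7
A2: violates R4
B2: violates R2,R7
C3: violates R4
D3: violates R2
E3: violates R1,R3
F3: violates R3,R4
G3: violates R3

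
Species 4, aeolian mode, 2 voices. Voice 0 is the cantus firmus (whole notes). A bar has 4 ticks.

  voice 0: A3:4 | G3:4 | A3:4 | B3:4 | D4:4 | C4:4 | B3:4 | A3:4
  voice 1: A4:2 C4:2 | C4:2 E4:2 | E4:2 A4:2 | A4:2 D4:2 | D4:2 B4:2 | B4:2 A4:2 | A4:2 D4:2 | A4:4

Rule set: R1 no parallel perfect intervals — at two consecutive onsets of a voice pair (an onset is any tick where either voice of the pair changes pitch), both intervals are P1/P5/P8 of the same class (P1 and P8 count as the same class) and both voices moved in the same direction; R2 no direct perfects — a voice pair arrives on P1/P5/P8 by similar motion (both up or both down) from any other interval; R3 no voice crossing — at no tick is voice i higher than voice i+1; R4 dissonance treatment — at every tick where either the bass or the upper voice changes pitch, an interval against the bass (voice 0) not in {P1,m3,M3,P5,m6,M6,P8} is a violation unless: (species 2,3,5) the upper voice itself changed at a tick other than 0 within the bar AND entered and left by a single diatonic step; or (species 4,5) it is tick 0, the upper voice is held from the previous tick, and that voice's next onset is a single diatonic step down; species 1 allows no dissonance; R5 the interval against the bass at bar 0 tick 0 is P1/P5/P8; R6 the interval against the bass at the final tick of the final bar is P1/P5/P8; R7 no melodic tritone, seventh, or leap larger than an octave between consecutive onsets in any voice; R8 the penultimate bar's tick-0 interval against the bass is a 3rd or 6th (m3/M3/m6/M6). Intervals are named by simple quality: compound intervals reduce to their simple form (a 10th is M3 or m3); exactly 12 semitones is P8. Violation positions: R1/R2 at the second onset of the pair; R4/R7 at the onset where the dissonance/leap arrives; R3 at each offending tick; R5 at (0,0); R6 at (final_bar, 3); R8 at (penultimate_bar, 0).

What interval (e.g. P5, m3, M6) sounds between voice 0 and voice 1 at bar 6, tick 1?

m7

voice 0=B3 voice 1=A4 -> m7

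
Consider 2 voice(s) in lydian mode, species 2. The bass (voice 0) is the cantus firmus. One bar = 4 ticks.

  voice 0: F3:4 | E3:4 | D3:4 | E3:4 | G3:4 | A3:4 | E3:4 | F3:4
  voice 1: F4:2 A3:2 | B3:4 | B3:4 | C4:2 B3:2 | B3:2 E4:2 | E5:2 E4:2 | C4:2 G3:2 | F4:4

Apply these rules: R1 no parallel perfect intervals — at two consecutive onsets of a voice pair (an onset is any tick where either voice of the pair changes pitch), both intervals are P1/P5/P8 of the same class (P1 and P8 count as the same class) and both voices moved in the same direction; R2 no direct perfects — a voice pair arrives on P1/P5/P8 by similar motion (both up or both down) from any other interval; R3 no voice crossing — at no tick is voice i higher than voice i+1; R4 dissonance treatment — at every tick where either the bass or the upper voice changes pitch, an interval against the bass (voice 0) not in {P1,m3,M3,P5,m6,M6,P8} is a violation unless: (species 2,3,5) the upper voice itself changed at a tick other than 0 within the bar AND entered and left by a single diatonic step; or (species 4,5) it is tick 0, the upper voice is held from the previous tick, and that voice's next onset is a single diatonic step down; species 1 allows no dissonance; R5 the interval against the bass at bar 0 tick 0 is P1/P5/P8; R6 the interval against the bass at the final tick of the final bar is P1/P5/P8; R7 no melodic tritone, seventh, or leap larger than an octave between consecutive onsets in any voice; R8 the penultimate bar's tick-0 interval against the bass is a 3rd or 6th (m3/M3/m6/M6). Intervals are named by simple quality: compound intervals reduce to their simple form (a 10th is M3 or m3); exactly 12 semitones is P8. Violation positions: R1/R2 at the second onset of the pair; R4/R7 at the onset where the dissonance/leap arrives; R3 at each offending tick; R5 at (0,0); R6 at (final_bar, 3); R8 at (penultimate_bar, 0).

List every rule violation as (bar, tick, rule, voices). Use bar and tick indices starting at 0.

bar 0: v0=F3 v1=F4 downbeat P8
bar 1: v0=E3 v1=B3 downbeat P5
bar 2: v0=D3 v1=B3 downbeat M6
bar 3: v0=E3 v1=C4 downbeat m6
bar 4: v0=G3 v1=B3 downbeat M3
bar 5: v0=A3 v1=E5 downbeat P5
bar 6: v0=E3 v1=C4 downbeat m6
bar 7: v0=F3 v1=F4 downbeat P8
  -> R2 @ bar 5 tick 0 v(0, 1): G3/E4 M6 -> A3/E5 P5 similar
  -> R2 @ bar 7 tick 0 v(0, 1): E3/G3 m3 -> F3/F4 P8 similar
  -> R7 @ bar 7 tick 0 v(1,): G3->F4 leap 10st

(5, 0, R2, (0, 1))
(7, 0, R2, (0, 1))
(7, 0, R7, (1,))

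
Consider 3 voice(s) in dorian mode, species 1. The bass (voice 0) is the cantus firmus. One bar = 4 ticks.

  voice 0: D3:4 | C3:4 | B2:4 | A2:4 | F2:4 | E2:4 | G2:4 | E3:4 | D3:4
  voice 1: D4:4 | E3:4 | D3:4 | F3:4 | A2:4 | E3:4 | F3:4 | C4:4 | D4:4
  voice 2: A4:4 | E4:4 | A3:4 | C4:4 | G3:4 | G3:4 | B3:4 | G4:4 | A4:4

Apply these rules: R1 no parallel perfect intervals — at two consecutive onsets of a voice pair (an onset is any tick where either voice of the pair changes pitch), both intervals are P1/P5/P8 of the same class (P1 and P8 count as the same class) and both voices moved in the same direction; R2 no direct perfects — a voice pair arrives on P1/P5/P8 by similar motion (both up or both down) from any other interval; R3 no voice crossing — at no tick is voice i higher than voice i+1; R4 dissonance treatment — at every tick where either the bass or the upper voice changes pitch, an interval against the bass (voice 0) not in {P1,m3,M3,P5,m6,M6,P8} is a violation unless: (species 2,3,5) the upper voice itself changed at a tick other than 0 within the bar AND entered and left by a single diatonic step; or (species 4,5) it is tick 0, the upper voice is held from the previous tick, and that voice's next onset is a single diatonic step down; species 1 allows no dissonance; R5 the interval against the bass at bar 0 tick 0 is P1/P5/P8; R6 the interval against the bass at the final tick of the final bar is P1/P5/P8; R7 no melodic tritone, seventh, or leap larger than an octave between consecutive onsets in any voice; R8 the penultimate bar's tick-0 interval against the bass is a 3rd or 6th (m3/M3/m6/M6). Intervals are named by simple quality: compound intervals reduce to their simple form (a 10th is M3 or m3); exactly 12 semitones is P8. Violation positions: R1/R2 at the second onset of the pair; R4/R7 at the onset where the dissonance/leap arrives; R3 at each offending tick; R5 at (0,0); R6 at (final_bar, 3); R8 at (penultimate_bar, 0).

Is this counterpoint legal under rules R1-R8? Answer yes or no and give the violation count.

No (9 violations)

bar 0: v0=D3 v1=D4 v2=A4 (P5)
bar 1: v0=C3 v1=E3 v2=E4 (M3)
bar 2: v0=B2 v1=D3 v2=A3 (m7)
bar 3: v0=A2 v1=F3 v2=C4 (m3)
bar 4: v0=F2 v1=A2 v2=G3 (M2)
bar 5: v0=E2 v1=E3 v2=G3 (m3)
bar 6: v0=G2 v1=F3 v2=B3 (M3)
bar 7: v0=E3 v1=C4 v2=G4 (m3)
bar 8: v0=D3 v1=D4 v2=A4 (P5)
  R2 @ bar1.0: D4/A4 P5 -> E3/E4 P8 similar
  R7 @ bar1.0: D4->E3 leap 10st
  R2 @ bar2.0: E3/E4 P8 -> D3/A3 P5 similar
  R4 @ bar2.0: B2/A3 m7 untreated
  R1 @ bar3.0: D3/A3 P5 -> F3/C4 P5 similar
  R4 @ bar4.0: F2/G3 M2 untreated
  R4 @ bar6.0: G2/F3 m7 untreated
  R2 @ bar7.0: F3/B3 TT -> C4/G4 P5 similar
  R1 @ bar8.0: C4/G4 P5 -> D4/A4 P5 similar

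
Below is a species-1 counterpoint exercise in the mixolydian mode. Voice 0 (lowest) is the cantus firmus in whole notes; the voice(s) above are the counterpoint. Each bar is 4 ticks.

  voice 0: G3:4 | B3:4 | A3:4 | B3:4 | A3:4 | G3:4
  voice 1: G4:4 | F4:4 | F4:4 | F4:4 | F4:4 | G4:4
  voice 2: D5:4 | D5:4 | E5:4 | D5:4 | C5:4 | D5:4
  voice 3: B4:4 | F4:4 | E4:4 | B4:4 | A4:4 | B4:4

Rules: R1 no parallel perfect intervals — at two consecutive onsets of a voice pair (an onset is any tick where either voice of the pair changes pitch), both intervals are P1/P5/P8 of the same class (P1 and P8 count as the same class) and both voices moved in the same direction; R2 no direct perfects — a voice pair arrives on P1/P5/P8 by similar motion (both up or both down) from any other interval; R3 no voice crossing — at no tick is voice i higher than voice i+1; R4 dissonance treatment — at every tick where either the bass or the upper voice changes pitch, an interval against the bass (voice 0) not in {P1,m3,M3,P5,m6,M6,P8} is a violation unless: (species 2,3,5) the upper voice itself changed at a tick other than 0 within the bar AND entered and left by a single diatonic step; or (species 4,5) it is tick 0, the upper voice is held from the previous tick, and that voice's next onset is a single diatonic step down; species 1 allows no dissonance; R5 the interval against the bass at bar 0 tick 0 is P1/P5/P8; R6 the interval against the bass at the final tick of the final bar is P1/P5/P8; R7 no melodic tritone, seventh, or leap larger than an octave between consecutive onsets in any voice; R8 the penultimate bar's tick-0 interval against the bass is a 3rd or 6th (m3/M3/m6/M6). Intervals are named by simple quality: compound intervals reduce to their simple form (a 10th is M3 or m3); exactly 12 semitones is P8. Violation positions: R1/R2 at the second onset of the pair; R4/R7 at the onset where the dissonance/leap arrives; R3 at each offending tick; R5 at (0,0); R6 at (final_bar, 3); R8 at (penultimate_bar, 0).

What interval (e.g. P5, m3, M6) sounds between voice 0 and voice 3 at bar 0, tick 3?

voice 0=G3 voice 3=B4 -> M3

M3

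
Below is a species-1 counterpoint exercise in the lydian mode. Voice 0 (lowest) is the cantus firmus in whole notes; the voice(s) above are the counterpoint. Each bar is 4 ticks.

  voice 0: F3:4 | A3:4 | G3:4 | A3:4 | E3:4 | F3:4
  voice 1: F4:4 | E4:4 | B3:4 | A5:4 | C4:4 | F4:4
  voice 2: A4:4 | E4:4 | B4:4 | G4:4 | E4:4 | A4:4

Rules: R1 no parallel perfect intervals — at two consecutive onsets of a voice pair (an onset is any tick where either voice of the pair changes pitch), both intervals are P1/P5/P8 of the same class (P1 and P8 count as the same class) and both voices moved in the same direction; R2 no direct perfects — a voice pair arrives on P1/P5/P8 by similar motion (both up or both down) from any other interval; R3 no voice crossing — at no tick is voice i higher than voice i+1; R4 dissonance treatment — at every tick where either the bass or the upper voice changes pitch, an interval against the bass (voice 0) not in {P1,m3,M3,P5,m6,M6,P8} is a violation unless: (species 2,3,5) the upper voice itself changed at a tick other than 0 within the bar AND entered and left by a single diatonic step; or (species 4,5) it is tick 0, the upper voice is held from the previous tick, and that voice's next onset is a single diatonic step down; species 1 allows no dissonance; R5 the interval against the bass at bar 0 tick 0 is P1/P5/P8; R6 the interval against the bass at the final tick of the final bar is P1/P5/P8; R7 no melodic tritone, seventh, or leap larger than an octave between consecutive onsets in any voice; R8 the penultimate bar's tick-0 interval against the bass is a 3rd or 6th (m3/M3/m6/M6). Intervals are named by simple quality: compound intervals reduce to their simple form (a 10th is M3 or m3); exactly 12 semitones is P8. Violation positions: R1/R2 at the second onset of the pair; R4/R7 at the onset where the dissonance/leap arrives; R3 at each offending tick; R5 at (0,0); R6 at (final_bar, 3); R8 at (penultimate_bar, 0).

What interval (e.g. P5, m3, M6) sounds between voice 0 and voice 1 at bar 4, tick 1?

voice 0=E3 voice 1=C4 -> m6

m6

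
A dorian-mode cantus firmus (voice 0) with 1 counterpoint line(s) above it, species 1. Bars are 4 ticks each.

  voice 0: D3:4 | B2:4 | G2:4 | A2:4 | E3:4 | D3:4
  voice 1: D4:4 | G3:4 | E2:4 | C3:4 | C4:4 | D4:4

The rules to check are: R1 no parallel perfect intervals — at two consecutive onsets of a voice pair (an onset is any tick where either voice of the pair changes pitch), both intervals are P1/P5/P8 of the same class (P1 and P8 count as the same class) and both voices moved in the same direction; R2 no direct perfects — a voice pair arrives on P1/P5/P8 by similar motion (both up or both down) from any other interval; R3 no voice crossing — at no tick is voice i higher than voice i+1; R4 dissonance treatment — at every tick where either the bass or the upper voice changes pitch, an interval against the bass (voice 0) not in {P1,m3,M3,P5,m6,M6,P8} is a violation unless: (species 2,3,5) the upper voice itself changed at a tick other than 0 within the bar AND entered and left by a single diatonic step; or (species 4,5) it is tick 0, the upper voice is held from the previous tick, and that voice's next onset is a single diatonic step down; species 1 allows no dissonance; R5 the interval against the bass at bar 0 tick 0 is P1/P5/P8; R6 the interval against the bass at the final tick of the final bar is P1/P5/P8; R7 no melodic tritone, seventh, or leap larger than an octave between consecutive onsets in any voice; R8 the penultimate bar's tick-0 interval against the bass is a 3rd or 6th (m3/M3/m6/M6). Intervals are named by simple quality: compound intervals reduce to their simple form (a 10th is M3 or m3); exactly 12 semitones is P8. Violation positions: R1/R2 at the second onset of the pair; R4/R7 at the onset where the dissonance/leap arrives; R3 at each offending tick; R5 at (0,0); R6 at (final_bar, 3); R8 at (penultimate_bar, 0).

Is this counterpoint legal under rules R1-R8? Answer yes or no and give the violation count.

No (5 violations)

bar 0: v0=D3 v1=D4 (P8)
bar 1: v0=B2 v1=G3 (m6)
bar 2: v0=G2 v1=E2 (m3)
bar 3: v0=A2 v1=C3 (m3)
bar 4: v0=E3 v1=C4 (m6)
bar 5: v0=D3 v1=D4 (P8)
  R3 @ bar2.0: G2 above E2
  R7 @ bar2.0: G3->E2 leap 15st
  R3 @ bar2.1: G2 above E2
  R3 @ bar2.2: G2 above E2
  R3 @ bar2.3: G2 above E2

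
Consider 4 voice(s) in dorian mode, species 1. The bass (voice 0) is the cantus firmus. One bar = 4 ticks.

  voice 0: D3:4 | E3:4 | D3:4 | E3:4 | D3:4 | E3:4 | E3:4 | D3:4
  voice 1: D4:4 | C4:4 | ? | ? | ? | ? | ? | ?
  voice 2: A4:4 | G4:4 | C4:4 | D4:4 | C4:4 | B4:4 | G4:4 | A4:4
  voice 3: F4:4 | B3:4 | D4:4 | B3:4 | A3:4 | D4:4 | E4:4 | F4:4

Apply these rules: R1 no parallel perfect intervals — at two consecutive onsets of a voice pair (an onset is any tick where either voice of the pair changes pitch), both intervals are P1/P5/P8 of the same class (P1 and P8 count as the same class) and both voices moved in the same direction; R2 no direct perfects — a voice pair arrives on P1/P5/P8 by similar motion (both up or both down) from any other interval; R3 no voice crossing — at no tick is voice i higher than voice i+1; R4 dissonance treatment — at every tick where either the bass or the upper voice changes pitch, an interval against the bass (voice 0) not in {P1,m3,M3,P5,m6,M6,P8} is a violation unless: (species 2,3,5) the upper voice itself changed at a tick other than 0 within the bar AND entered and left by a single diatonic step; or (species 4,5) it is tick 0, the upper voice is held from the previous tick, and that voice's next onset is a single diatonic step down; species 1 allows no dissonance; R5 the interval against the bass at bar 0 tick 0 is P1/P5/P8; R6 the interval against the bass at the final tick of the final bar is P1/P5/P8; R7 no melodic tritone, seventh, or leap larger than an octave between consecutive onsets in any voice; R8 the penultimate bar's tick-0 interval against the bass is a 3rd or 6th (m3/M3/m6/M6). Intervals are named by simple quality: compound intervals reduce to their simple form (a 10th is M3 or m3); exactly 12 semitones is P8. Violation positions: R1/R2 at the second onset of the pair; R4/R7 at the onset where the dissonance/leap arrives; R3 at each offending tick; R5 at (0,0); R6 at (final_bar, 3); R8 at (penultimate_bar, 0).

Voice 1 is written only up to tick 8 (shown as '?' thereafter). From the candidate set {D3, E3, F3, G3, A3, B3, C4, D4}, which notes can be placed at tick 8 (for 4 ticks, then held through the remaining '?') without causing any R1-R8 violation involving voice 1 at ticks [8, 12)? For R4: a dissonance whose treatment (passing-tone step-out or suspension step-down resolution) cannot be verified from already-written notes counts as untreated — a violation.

{B3}

D3: violates R2,R7
E3: violates R4
F3: violates R1
G3: violates R4
A3: violates R2
B3: legal
C4: violates R4
D4: violates R2,R3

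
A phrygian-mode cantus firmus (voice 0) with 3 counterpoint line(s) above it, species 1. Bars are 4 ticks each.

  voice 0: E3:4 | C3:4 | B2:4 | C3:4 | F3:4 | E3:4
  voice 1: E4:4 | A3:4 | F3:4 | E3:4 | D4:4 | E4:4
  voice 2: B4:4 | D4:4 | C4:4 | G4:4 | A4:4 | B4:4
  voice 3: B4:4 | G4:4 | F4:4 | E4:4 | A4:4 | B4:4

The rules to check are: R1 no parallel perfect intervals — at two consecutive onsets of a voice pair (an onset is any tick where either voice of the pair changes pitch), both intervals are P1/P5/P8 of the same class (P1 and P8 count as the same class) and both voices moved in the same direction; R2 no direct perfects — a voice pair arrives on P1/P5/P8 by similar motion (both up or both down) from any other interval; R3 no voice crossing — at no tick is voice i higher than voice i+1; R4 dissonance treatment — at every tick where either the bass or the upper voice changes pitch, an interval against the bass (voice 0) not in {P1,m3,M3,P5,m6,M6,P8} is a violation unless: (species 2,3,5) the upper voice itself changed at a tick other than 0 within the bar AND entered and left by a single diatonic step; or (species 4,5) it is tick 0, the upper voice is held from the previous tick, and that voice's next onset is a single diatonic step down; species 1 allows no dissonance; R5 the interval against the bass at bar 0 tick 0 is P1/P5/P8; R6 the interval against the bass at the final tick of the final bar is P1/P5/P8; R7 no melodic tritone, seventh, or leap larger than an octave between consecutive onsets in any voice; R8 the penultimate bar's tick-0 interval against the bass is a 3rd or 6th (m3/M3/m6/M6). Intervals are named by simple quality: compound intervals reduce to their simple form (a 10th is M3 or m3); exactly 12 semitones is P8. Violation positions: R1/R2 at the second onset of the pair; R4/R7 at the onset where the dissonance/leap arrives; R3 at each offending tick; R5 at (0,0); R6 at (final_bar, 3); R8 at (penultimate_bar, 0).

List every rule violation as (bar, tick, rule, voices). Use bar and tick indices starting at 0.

bar 0: v0=E3 v1=E4 v2=B4 v3=B4 downbeat P5
bar 1: v0=C3 v1=A3 v2=D4 v3=G4 downbeat P5
bar 2: v0=B2 v1=F3 v2=C4 v3=F4 downbeat TT
bar 3: v0=C3 v1=E3 v2=G4 v3=E4 downbeat M3
bar 4: v0=F3 v1=D4 v2=A4 v3=A4 downbeat M3
bar 5: v0=E3 v1=E4 v2=B4 v3=B4 downbeat P5
  -> R1 @ bar 1 tick 0 v(0, 3): E3/B4 P5 -> C3/G4 P5 similar
  -> R4 @ bar 1 tick 0 v(0, 2): C3/D4 M2 untreated
  -> R2 @ bar 2 tick 0 v(1, 2): A3/D4 P4 -> F3/C4 P5 similar
  -> R2 @ bar 2 tick 0 v(1, 3): A3/G4 m7 -> F3/F4 P8 similar
  -> R4 @ bar 2 tick 0 v(0, 1): B2/F3 TT untreated
  -> R4 @ bar 2 tick 0 v(0, 2): B2/C4 m2 untreated
  -> R4 @ bar 2 tick 0 v(0, 3): B2/F4 TT untreated
  -> R1 @ bar 3 tick 0 v(1, 3): F3/F4 P8 -> E3/E4 P8 similar
  -> R2 @ bar 3 tick 0 v(0, 2): B2/C4 m2 -> C3/G4 P5 similar
  -> R3 @ bar 3 tick 0 v(2, 3): G4 above E4
  -> R3 @ bar 3 tick 1 v(2, 3): G4 above E4
  -> R3 @ bar 3 tick 2 v(2, 3): G4 above E4
  -> R3 @ bar 3 tick 3 v(2, 3): G4 above E4
  -> R2 @ bar 4 tick 0 v(1, 2): E3/G4 m3 -> D4/A4 P5 similar
  -> R2 @ bar 4 tick 0 v(1, 3): E3/E4 P8 -> D4/A4 P5 similar
  -> R2 @ bar 4 tick 0 v(2, 3): G4/E4 m3 -> A4/A4 P1 similar
  -> R7 @ bar 4 tick 0 v(1,): E3->D4 leap 10st
  -> R1 @ bar 5 tick 0 v(1, 2): D4/A4 P5 -> E4/B4 P5 similar
  -> R1 @ bar 5 tick 0 v(1, 3): D4/A4 P5 -> E4/B4 P5 similar
  -> R1 @ bar 5 tick 0 v(2, 3): A4/A4 P1 -> B4/B4 P1 similar

(1, 0, R1, (0, 3))
(1, 0, R4, (0, 2))
(2, 0, R2, (1, 2))
(2, 0, R2, (1, 3))
(2, 0, R4, (0, 1))
(2, 0, R4, (0, 2))
(2, 0, R4, (0, 3))
(3, 0, R1, (1, 3))
(3, 0, R2, (0, 2))
(3, 0, R3, (2, 3))
(3, 1, R3, (2, 3))
(3, 2, R3, (2, 3))
(3, 3, R3, (2, 3))
(4, 0, R2, (1, 2))
(4, 0, R2, (1, 3))
(4, 0, R2, (2, 3))
(4, 0, R7, (1,))
(5, 0, R1, (1, 2))
(5, 0, R1, (1, 3))
(5, 0, R1, (2, 3))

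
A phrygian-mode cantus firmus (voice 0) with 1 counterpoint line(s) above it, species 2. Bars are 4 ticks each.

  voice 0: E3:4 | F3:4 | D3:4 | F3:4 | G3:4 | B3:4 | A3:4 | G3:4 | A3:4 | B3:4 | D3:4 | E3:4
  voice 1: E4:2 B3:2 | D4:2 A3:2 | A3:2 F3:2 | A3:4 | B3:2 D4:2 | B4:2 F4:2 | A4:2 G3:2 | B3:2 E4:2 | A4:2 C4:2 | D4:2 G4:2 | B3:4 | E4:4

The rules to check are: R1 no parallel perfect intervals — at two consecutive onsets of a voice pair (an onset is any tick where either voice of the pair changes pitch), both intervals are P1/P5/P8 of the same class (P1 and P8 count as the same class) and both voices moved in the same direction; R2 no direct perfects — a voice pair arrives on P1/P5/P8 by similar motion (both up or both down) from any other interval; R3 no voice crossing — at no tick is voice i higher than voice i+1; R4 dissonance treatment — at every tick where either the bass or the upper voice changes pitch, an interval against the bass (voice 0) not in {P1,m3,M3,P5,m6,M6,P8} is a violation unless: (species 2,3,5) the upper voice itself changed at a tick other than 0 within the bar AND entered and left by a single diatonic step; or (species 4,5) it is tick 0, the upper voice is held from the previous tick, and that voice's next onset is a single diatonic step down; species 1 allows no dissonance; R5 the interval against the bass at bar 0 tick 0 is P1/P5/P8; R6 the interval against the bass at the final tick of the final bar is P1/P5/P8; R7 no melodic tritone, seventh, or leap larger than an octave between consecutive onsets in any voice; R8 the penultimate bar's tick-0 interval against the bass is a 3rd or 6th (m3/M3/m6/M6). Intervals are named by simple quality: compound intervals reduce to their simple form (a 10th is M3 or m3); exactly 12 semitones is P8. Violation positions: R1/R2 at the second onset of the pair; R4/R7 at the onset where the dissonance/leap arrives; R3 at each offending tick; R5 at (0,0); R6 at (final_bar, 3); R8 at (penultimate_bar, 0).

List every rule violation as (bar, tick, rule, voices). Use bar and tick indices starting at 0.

(5, 0, R2, (0, 1))
(5, 2, R4, (0, 1))
(5, 2, R7, (1,))
(6, 2, R3, (0, 1))
(6, 2, R4, (0, 1))
(6, 2, R7, (1,))
(6, 3, R3, (0, 1))
(8, 0, R2, (0, 1))
(11, 0, R2, (0, 1))

bar 0: v0=E3 v1=E4 downbeat P8
bar 1: v0=F3 v1=D4 downbeat M6
bar 2: v0=D3 v1=A3 downbeat P5
bar 3: v0=F3 v1=A3 downbeat M3
bar 4: v0=G3 v1=B3 downbeat M3
bar 5: v0=B3 v1=B4 downbeat P8
bar 6: v0=A3 v1=A4 downbeat P8
bar 7: v0=G3 v1=B3 downbeat M3
bar 8: v0=A3 v1=A4 downbeat P8
bar 9: v0=B3 v1=D4 downbeat m3
bar 10: v0=D3 v1=B3 downbeat M6
bar 11: v0=E3 v1=E4 downbeat P8
  -> R2 @ bar 5 tick 0 v(0, 1): G3/D4 P5 -> B3/B4 P8 similar
  -> R4 @ bar 5 tick 2 v(0, 1): B3/F4 TT untreated
  -> R7 @ bar 5 tick 2 v(1,): B4->F4 leap 6st
  -> R3 @ bar 6 tick 2 v(0, 1): A3 above G3
  -> R4 @ bar 6 tick 2 v(0, 1): A3/G3 M2 untreated
  -> R7 @ bar 6 tick 2 v(1,): A4->G3 leap 14st
  -> R3 @ bar 6 tick 3 v(0, 1): A3 above G3
  -> R2 @ bar 8 tick 0 v(0, 1): G3/E4 M6 -> A3/A4 P8 similar
  -> R2 @ bar 11 tick 0 v(0, 1): D3/B3 M6 -> E3/E4 P8 similar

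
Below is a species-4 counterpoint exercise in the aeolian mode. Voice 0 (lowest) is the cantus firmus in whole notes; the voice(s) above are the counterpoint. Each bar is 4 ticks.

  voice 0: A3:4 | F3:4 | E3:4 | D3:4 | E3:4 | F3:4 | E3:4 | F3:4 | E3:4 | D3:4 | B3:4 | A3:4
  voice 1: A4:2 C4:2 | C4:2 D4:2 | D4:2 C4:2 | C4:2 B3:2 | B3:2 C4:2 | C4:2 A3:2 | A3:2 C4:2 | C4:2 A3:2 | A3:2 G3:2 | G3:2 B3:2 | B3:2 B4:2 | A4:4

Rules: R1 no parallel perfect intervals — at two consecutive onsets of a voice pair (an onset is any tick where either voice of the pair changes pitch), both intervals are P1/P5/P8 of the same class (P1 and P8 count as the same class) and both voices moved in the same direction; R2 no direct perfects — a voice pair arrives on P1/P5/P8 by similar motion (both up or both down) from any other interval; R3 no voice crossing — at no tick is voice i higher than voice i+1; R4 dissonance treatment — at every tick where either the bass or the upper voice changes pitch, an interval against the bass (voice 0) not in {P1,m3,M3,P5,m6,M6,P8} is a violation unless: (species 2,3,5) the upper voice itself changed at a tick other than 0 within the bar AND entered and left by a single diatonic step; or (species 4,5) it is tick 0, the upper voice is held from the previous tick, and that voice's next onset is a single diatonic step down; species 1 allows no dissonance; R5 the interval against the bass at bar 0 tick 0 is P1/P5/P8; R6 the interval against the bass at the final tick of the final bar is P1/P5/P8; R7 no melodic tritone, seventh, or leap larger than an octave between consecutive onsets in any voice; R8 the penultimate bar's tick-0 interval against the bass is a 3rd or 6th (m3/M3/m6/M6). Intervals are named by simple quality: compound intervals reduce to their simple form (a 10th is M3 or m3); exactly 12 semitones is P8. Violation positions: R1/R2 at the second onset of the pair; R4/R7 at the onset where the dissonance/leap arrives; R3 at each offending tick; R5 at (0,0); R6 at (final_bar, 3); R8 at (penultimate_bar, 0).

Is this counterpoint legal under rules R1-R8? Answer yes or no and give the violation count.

bar 0: v0=A3 v1=A4 (P8)
bar 1: v0=F3 v1=C4 (P5)
bar 2: v0=E3 v1=D4 (m7)
bar 3: v0=D3 v1=C4 (m7)
bar 4: v0=E3 v1=B3 (P5)
bar 5: v0=F3 v1=C4 (P5)
bar 6: v0=E3 v1=A3 (P4)
bar 7: v0=F3 v1=C4 (P5)
bar 8: v0=E3 v1=A3 (P4)
bar 9: v0=D3 v1=G3 (P4)
bar 10: v0=B3 v1=B3 (P1)
bar 11: v0=A3 v1=A4 (P8)
  R4 @ bar6.0: E3/A3 P4 untreated
  R4 @ bar9.0: D3/G3 P4 untreated
  R8 @ bar10.0: penult P1 not 3rd/6th
  R1 @ bar11.0: B3/B4 P8 -> A3/A4 P8 similar

No (4 violations)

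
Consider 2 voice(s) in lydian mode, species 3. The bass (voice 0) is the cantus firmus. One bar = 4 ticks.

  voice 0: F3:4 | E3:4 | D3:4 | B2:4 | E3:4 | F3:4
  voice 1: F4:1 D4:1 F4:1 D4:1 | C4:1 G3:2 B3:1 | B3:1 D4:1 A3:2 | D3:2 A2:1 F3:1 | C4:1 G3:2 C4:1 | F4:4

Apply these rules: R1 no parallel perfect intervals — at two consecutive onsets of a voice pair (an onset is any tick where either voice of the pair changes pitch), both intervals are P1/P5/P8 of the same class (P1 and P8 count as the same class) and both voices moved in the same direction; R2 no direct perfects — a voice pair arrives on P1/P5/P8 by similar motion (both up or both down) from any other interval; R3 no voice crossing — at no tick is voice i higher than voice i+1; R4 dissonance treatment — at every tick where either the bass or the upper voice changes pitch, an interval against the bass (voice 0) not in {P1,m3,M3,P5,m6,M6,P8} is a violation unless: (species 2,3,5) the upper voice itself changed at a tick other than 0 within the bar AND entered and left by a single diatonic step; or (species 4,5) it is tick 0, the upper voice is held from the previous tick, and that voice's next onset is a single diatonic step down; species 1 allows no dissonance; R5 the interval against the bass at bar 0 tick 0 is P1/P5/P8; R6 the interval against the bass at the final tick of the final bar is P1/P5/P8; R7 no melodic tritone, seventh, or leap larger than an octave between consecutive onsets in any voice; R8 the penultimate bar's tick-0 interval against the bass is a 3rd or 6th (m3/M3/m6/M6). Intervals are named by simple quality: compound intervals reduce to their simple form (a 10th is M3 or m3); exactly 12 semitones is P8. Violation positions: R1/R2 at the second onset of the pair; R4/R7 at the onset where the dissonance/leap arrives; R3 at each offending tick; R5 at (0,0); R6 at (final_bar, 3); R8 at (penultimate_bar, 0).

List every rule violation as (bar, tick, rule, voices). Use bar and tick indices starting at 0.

bar 0: v0=F3 v1=F4 downbeat P8
bar 1: v0=E3 v1=C4 downbeat m6
bar 2: v0=D3 v1=B3 downbeat M6
bar 3: v0=B2 v1=D3 downbeat m3
bar 4: v0=E3 v1=C4 downbeat m6
bar 5: v0=F3 v1=F4 downbeat P8
  -> R3 @ bar 3 tick 2 v(0, 1): B2 above A2
  -> R4 @ bar 3 tick 2 v(0, 1): B2/A2 M2 untreated
  -> R4 @ bar 3 tick 3 v(0, 1): B2/F3 TT untreated
  -> R2 @ bar 5 tick 0 v(0, 1): E3/C4 m6 -> F3/F4 P8 similar

(3, 2, R3, (0, 1))
(3, 2, R4, (0, 1))
(3, 3, R4, (0, 1))
(5, 0, R2, (0, 1))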